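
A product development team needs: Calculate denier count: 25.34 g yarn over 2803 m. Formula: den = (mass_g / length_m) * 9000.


Formula: den = (mass_g / length_m) * 9000
Substituting: den = (25.34 / 2803) * 9000
Intermediate: 25.34 / 2803 = 0.00904031 g/m
den = 0.00904031 * 9000 = 81.4 denier

81.4 denier


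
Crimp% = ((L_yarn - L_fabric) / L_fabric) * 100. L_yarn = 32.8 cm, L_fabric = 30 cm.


Formula: Crimp% = ((L_yarn - L_fabric) / L_fabric) * 100
Step 1: Extension = 32.8 - 30 = 2.8 cm
Step 2: Crimp% = (2.8 / 30) * 100
Step 3: Crimp% = 0.093333 * 100 = 9.3333% ≈ 9.3%

9.3%


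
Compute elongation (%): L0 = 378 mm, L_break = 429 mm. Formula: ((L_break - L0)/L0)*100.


Formula: Elongation (%) = ((L_break - L0) / L0) * 100
Step 1: Extension = 429 - 378 = 51 mm
Step 2: Elongation = (51 / 378) * 100
Step 3: Elongation = 0.134921 * 100 = 13.4921% ≈ 13.5%

13.5%


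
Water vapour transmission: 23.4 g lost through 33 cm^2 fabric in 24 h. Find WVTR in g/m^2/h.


Formula: WVTR = mass_loss / (area * time)
Step 1: Convert area: 33 cm^2 = 0.0033 m^2
Step 2: WVTR = 23.4 g / (0.0033 m^2 * 24 h)
Step 3: WVTR = 23.4 / 0.0792 = 295.5 g/m^2/h

295.5 g/m^2/h


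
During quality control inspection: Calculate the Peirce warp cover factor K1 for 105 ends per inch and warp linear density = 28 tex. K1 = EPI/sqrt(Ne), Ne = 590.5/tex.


Formula: K1 = EPI / sqrt(Ne), with Ne = 590.5 / tex_warp
Step 1: Ne = 590.5 / 28 = 21.089
Step 2: sqrt(Ne) = sqrt(21.089) = 4.5923
Step 3: K1 = 105 / 4.5923 = 22.9

22.9


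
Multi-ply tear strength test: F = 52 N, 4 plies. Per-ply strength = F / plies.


Formula: Per-ply strength = Total force / Number of plies
Per-ply = 52 N / 4
Per-ply = 13 N

13 N


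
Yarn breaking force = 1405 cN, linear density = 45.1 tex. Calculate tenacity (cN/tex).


Formula: Tenacity = Breaking force / Linear density
Tenacity = 1405 cN / 45.1 tex
Tenacity = 31.15 cN/tex

31.15 cN/tex


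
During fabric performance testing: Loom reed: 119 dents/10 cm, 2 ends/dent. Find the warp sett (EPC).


Formula: EPC = (dents per 10 cm * ends per dent) / 10
Step 1: Total ends per 10 cm = 119 * 2 = 238
Step 2: EPC = 238 / 10 = 23.8 ends/cm

23.8 ends/cm


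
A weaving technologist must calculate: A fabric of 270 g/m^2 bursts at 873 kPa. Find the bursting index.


Formula: Bursting Index = Bursting Strength / Fabric GSM
BI = 873 kPa / 270 g/m^2
BI = 3.233 kPa/(g/m^2)

3.233 kPa/(g/m^2)


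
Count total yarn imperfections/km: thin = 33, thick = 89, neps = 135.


Formula: Total = thin places + thick places + neps
Total = 33 + 89 + 135
Total = 257 imperfections/km

257 imperfections/km


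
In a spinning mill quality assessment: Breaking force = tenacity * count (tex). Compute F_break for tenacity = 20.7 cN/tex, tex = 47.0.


Formula: Breaking force = Tenacity * Linear density
F = 20.7 cN/tex * 47.0 tex
F = 972.90 cN

972.90 cN


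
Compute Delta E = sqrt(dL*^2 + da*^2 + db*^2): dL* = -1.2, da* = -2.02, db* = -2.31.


Formula: Delta E = sqrt(dL*^2 + da*^2 + db*^2)
Step 1: dL*^2 = (-1.2)^2 = 1.44
Step 2: da*^2 = (-2.02)^2 = 4.0804
Step 3: db*^2 = (-2.31)^2 = 5.3361
Step 4: Sum = 1.44 + 4.0804 + 5.3361 = 10.8565
Step 5: Delta E = sqrt(10.8565) = 3.29

3.29 Delta E


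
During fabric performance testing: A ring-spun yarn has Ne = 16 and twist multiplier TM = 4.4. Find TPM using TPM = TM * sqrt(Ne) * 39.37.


Formula: TPM = TM * sqrt(Ne) * 39.37
Step 1: sqrt(Ne) = sqrt(16) = 4
Step 2: TM * sqrt(Ne) = 4.4 * 4 = 17.6
Step 3: TPM = 17.6 * 39.37 = 693 twists/m

693 twists/m


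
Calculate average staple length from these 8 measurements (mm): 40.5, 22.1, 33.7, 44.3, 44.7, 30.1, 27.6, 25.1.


Formula: Mean = sum of lengths / count
Sum = 40.5 + 22.1 + 33.7 + 44.3 + 44.7 + 30.1 + 27.6 + 25.1
Sum = 268.1 mm
Mean = 268.1 / 8 = 33.51 mm

33.51 mm


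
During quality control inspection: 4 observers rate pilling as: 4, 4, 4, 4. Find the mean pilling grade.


Formula: Mean = sum / count
Sum = 4 + 4 + 4 + 4 = 16
Mean = 16 / 4 = 4.0

4.0


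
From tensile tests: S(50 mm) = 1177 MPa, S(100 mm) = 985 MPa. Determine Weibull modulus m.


Formula: m = ln(L1/L2) / ln(S2/S1)
Step 1: ln(L1/L2) = ln(50/100) = -0.69315
Step 2: S2/S1 = 985/1177 = 0.83687
Step 3: ln(S2/S1) = ln(0.83687) = -0.17809
Step 4: m = -0.69315 / -0.17809 = 3.89

3.89 (Weibull m)


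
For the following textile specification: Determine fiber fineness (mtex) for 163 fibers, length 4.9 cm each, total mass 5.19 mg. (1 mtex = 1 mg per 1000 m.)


Formula: fineness (mtex) = mass (mg) / total length (km) = (mass_mg / total_length_m) * 1000
Step 1: Convert fiber length: 4.9 cm = 0.049 m
Step 2: Total fiber length = 163 * 0.049 = 7.987 m
Step 3: Linear density = 5.19 mg / 7.987 m = 0.6498 mg/m
Step 4: fineness = 0.6498 * 1000 = 649.8 mtex

649.8 mtex


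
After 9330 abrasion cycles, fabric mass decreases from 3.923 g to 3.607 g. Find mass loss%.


Formula: Mass loss% = ((m_before - m_after) / m_before) * 100
Step 1: Mass loss = 3.923 - 3.607 = 0.316 g
Step 2: Ratio = 0.316 / 3.923 = 0.0805506
Step 3: Mass loss% = 0.0805506 * 100 = 8.05506% ≈ 8.06%

8.06%


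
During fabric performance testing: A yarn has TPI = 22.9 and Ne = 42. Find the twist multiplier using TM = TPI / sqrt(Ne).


Formula: TM = TPI / sqrt(Ne)
Step 1: sqrt(Ne) = sqrt(42) = 6.4807
Step 2: TM = 22.9 / 6.4807 = 3.53

3.53 TM


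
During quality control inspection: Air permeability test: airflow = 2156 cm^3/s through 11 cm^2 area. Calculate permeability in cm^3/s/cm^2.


Formula: Air Permeability = Airflow / Test Area
AP = 2156 cm^3/s / 11 cm^2
AP = 196.0 cm^3/s/cm^2

196.0 cm^3/s/cm^2


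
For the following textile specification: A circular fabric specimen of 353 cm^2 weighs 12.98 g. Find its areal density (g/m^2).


Formula: GSM = mass_g / area_m2
Step 1: Convert area: 353 cm^2 = 353 / 10000 = 0.0353 m^2
Step 2: GSM = 12.98 g / 0.0353 m^2 = 367.7 g/m^2

367.7 g/m^2


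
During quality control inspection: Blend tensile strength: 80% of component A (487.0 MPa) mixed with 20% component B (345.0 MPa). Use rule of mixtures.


Formula: Blend property = (fraction_A * property_A) + (fraction_B * property_B)
Step 1: Contribution A = 80/100 * 487.0 MPa = 389.6 MPa
Step 2: Contribution B = 20/100 * 345.0 MPa = 69.0 MPa
Step 3: Blend tensile strength = 389.6 + 69.0 = 458.6 MPa

458.6 MPa


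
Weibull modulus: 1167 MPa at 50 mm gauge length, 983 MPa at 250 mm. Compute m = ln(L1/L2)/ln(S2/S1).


Formula: m = ln(L1/L2) / ln(S2/S1)
Step 1: ln(L1/L2) = ln(50/250) = -1.60944
Step 2: S2/S1 = 983/1167 = 0.84233
Step 3: ln(S2/S1) = ln(0.84233) = -0.17158
Step 4: m = -1.60944 / -0.17158 = 9.38

9.38 (Weibull m)


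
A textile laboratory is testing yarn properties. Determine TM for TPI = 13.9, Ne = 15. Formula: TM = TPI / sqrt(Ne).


Formula: TM = TPI / sqrt(Ne)
Step 1: sqrt(Ne) = sqrt(15) = 3.873
Step 2: TM = 13.9 / 3.873 = 3.59

3.59 TM


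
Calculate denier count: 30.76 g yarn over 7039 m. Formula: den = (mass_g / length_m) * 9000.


Formula: den = (mass_g / length_m) * 9000
Substituting: den = (30.76 / 7039) * 9000
Intermediate: 30.76 / 7039 = 0.00436994 g/m
den = 0.00436994 * 9000 = 39.3 denier

39.3 denier


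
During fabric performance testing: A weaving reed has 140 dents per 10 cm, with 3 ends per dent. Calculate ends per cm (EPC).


Formula: EPC = (dents per 10 cm * ends per dent) / 10
Step 1: Total ends per 10 cm = 140 * 3 = 420
Step 2: EPC = 420 / 10 = 42.0 ends/cm

42.0 ends/cm


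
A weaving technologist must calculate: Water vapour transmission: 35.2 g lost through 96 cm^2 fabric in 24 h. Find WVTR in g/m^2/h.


Formula: WVTR = mass_loss / (area * time)
Step 1: Convert area: 96 cm^2 = 0.0096 m^2
Step 2: WVTR = 35.2 g / (0.0096 m^2 * 24 h)
Step 3: WVTR = 35.2 / 0.2304 = 152.8 g/m^2/h

152.8 g/m^2/h


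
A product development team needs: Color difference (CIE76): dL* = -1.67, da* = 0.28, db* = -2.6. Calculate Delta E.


Formula: Delta E = sqrt(dL*^2 + da*^2 + db*^2)
Step 1: dL*^2 = (-1.67)^2 = 2.7889
Step 2: da*^2 = 0.28^2 = 0.0784
Step 3: db*^2 = (-2.6)^2 = 6.76
Step 4: Sum = 2.7889 + 0.0784 + 6.76 = 9.6273
Step 5: Delta E = sqrt(9.6273) = 3.1

3.1 Delta E


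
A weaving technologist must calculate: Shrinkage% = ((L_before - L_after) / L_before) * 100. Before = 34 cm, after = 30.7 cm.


Formula: Shrinkage% = ((L_before - L_after) / L_before) * 100
Step 1: Shrinkage = 34 - 30.7 = 3.3 cm
Step 2: Shrinkage% = (3.3 / 34) * 100
Step 3: Shrinkage% = 0.097059 * 100 = 9.7059% ≈ 9.7%

9.7%


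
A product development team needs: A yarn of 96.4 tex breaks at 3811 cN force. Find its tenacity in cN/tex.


Formula: Tenacity = Breaking force / Linear density
Tenacity = 3811 cN / 96.4 tex
Tenacity = 39.53 cN/tex

39.53 cN/tex


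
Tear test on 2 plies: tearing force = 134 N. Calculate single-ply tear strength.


Formula: Per-ply strength = Total force / Number of plies
Per-ply = 134 N / 2
Per-ply = 67 N

67 N


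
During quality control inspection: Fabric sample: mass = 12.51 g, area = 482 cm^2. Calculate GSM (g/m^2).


Formula: GSM = mass_g / area_m2
Step 1: Convert area: 482 cm^2 = 482 / 10000 = 0.0482 m^2
Step 2: GSM = 12.51 g / 0.0482 m^2 = 259.5 g/m^2

259.5 g/m^2


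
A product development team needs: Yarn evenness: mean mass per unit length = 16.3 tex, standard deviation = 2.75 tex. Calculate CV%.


Formula: CV% = (standard deviation / mean) * 100
Step 1: Ratio = 2.75 / 16.3 = 0.168712
Step 2: CV% = 0.168712 * 100 = 16.8712% ≈ 16.9%

16.9%


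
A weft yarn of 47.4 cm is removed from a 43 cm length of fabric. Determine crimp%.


Formula: Crimp% = ((L_yarn - L_fabric) / L_fabric) * 100
Step 1: Extension = 47.4 - 43 = 4.4 cm
Step 2: Crimp% = (4.4 / 43) * 100
Step 3: Crimp% = 0.102326 * 100 = 10.2326% ≈ 10.2%

10.2%


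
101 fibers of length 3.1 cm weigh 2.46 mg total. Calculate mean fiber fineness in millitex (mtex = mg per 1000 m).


Formula: fineness (mtex) = mass (mg) / total length (km) = (mass_mg / total_length_m) * 1000
Step 1: Convert fiber length: 3.1 cm = 0.031 m
Step 2: Total fiber length = 101 * 0.031 = 3.131 m
Step 3: Linear density = 2.46 mg / 3.131 m = 0.7857 mg/m
Step 4: fineness = 0.7857 * 1000 = 785.7 mtex

785.7 mtex


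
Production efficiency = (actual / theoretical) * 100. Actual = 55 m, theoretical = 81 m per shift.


Formula: Efficiency% = (Actual output / Theoretical output) * 100
Efficiency% = (55 / 81) * 100
Efficiency% = 0.679012 * 100 = 67.9012% ≈ 67.9%

67.9%


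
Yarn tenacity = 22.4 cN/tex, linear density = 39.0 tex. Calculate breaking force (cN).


Formula: Breaking force = Tenacity * Linear density
F = 22.4 cN/tex * 39.0 tex
F = 873.60 cN

873.60 cN


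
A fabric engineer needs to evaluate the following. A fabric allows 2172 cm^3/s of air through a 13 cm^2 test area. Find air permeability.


Formula: Air Permeability = Airflow / Test Area
AP = 2172 cm^3/s / 13 cm^2
AP = 167.1 cm^3/s/cm^2

167.1 cm^3/s/cm^2


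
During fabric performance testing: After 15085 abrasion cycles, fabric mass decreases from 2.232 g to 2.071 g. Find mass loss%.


Formula: Mass loss% = ((m_before - m_after) / m_before) * 100
Step 1: Mass loss = 2.232 - 2.071 = 0.161 g
Step 2: Ratio = 0.161 / 2.232 = 0.0721326
Step 3: Mass loss% = 0.0721326 * 100 = 7.21326% ≈ 7.21%

7.21%


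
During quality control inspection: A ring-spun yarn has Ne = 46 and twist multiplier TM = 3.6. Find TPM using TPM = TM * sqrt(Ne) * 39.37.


Formula: TPM = TM * sqrt(Ne) * 39.37
Step 1: sqrt(Ne) = sqrt(46) = 6.7823
Step 2: TM * sqrt(Ne) = 3.6 * 6.7823 = 24.4163
Step 3: TPM = 24.4163 * 39.37 = 961 twists/m

961 twists/m


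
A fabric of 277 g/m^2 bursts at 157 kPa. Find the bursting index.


Formula: Bursting Index = Bursting Strength / Fabric GSM
BI = 157 kPa / 277 g/m^2
BI = 0.567 kPa/(g/m^2)

0.567 kPa/(g/m^2)


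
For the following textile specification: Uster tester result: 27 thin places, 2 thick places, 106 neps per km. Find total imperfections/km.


Formula: Total = thin places + thick places + neps
Total = 27 + 2 + 106
Total = 135 imperfections/km

135 imperfections/km


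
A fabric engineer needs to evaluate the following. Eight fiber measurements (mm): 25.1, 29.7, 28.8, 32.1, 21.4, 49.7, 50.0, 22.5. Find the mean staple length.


Formula: Mean = sum of lengths / count
Sum = 25.1 + 29.7 + 28.8 + 32.1 + 21.4 + 49.7 + 50.0 + 22.5
Sum = 259.3 mm
Mean = 259.3 / 8 = 32.41 mm

32.41 mm


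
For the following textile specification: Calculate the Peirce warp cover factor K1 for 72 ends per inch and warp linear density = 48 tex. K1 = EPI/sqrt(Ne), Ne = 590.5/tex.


Formula: K1 = EPI / sqrt(Ne), with Ne = 590.5 / tex_warp
Step 1: Ne = 590.5 / 48 = 12.302
Step 2: sqrt(Ne) = sqrt(12.302) = 3.5074
Step 3: K1 = 72 / 3.5074 = 20.5

20.5


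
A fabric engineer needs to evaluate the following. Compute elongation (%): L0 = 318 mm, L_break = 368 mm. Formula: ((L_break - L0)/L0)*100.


Formula: Elongation (%) = ((L_break - L0) / L0) * 100
Step 1: Extension = 368 - 318 = 50 mm
Step 2: Elongation = (50 / 318) * 100
Step 3: Elongation = 0.157233 * 100 = 15.7233% ≈ 15.7%

15.7%


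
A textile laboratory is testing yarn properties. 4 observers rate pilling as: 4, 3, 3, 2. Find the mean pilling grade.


Formula: Mean = sum / count
Sum = 4 + 3 + 3 + 2 = 12
Mean = 12 / 4 = 3.0

3.0


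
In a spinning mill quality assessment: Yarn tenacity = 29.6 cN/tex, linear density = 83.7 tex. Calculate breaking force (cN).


Formula: Breaking force = Tenacity * Linear density
F = 29.6 cN/tex * 83.7 tex
F = 2477.52 cN

2477.52 cN


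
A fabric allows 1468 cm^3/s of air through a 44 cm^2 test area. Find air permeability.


Formula: Air Permeability = Airflow / Test Area
AP = 1468 cm^3/s / 44 cm^2
AP = 33.4 cm^3/s/cm^2

33.4 cm^3/s/cm^2


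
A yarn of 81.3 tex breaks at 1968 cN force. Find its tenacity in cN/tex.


Formula: Tenacity = Breaking force / Linear density
Tenacity = 1968 cN / 81.3 tex
Tenacity = 24.21 cN/tex

24.21 cN/tex


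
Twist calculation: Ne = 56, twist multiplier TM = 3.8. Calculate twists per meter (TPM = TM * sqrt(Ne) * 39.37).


Formula: TPM = TM * sqrt(Ne) * 39.37
Step 1: sqrt(Ne) = sqrt(56) = 7.4833
Step 2: TM * sqrt(Ne) = 3.8 * 7.4833 = 28.4365
Step 3: TPM = 28.4365 * 39.37 = 1120 twists/m

1120 twists/m


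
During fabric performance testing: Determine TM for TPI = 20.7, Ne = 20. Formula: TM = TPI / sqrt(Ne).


Formula: TM = TPI / sqrt(Ne)
Step 1: sqrt(Ne) = sqrt(20) = 4.4721
Step 2: TM = 20.7 / 4.4721 = 4.63

4.63 TM


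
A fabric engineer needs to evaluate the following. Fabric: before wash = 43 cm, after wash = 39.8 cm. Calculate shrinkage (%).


Formula: Shrinkage% = ((L_before - L_after) / L_before) * 100
Step 1: Shrinkage = 43 - 39.8 = 3.2 cm
Step 2: Shrinkage% = (3.2 / 43) * 100
Step 3: Shrinkage% = 0.074419 * 100 = 7.4419% ≈ 7.4%

7.4%


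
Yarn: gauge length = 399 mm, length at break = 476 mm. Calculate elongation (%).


Formula: Elongation (%) = ((L_break - L0) / L0) * 100
Step 1: Extension = 476 - 399 = 77 mm
Step 2: Elongation = (77 / 399) * 100
Step 3: Elongation = 0.192982 * 100 = 19.2982% ≈ 19.3%

19.3%


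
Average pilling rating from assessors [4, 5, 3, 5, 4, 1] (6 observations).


Formula: Mean = sum / count
Sum = 4 + 5 + 3 + 5 + 4 + 1 = 22
Mean = 22 / 6 = 3.7

3.7


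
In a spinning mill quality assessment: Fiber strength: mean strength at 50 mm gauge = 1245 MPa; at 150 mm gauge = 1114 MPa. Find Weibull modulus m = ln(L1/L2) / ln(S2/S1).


Formula: m = ln(L1/L2) / ln(S2/S1)
Step 1: ln(L1/L2) = ln(50/150) = -1.09861
Step 2: S2/S1 = 1114/1245 = 0.89478
Step 3: ln(S2/S1) = ln(0.89478) = -0.11118
Step 4: m = -1.09861 / -0.11118 = 9.88

9.88 (Weibull m)


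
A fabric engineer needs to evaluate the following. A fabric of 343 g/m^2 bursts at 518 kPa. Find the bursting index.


Formula: Bursting Index = Bursting Strength / Fabric GSM
BI = 518 kPa / 343 g/m^2
BI = 1.510 kPa/(g/m^2)

1.510 kPa/(g/m^2)


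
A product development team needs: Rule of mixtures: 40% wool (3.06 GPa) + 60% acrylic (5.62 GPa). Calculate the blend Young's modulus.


Formula: Blend property = (fraction_A * property_A) + (fraction_B * property_B)
Step 1: Contribution A = 40/100 * 3.06 GPa = 1.224 GPa
Step 2: Contribution B = 60/100 * 5.62 GPa = 3.372 GPa
Step 3: Blend Young's modulus = 1.224 + 3.372 = 4.596 GPa

4.596 GPa


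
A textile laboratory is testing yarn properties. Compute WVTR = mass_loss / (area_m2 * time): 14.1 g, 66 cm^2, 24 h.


Formula: WVTR = mass_loss / (area * time)
Step 1: Convert area: 66 cm^2 = 0.0066 m^2
Step 2: WVTR = 14.1 g / (0.0066 m^2 * 24 h)
Step 3: WVTR = 14.1 / 0.1584 = 89.0 g/m^2/h

89.0 g/m^2/h


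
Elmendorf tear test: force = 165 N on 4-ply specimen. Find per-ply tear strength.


Formula: Per-ply strength = Total force / Number of plies
Per-ply = 165 N / 4
Per-ply = 41.25 N

41.25 N


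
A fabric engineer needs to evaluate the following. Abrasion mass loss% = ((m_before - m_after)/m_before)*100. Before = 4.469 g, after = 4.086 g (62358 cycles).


Formula: Mass loss% = ((m_before - m_after) / m_before) * 100
Step 1: Mass loss = 4.469 - 4.086 = 0.383 g
Step 2: Ratio = 0.383 / 4.469 = 0.0857015
Step 3: Mass loss% = 0.0857015 * 100 = 8.57015% ≈ 8.57%

8.57%


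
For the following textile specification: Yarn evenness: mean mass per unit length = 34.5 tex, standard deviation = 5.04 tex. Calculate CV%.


Formula: CV% = (standard deviation / mean) * 100
Step 1: Ratio = 5.04 / 34.5 = 0.146087
Step 2: CV% = 0.146087 * 100 = 14.6087% ≈ 14.6%

14.6%


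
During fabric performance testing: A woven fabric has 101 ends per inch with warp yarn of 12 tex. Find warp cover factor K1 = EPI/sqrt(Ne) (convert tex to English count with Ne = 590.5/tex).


Formula: K1 = EPI / sqrt(Ne), with Ne = 590.5 / tex_warp
Step 1: Ne = 590.5 / 12 = 49.208
Step 2: sqrt(Ne) = sqrt(49.208) = 7.0148
Step 3: K1 = 101 / 7.0148 = 14.4

14.4


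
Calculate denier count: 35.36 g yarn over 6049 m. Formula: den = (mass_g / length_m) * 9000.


Formula: den = (mass_g / length_m) * 9000
Substituting: den = (35.36 / 6049) * 9000
Intermediate: 35.36 / 6049 = 0.00584559 g/m
den = 0.00584559 * 9000 = 52.6 denier

52.6 denier


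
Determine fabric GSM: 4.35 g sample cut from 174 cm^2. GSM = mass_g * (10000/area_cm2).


Formula: GSM = mass_g / area_m2
Step 1: Convert area: 174 cm^2 = 174 / 10000 = 0.0174 m^2
Step 2: GSM = 4.35 g / 0.0174 m^2 = 250.0 g/m^2

250.0 g/m^2


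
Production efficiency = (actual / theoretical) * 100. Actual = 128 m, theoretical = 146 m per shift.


Formula: Efficiency% = (Actual output / Theoretical output) * 100
Efficiency% = (128 / 146) * 100
Efficiency% = 0.876712 * 100 = 87.6712% ≈ 87.7%

87.7%


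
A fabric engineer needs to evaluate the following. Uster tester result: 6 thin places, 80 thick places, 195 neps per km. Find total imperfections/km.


Formula: Total = thin places + thick places + neps
Total = 6 + 80 + 195
Total = 281 imperfections/km

281 imperfections/km


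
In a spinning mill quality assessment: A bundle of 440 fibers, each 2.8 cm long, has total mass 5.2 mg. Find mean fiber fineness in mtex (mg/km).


Formula: fineness (mtex) = mass (mg) / total length (km) = (mass_mg / total_length_m) * 1000
Step 1: Convert fiber length: 2.8 cm = 0.028 m
Step 2: Total fiber length = 440 * 0.028 = 12.32 m
Step 3: Linear density = 5.2 mg / 12.32 m = 0.4221 mg/m
Step 4: fineness = 0.4221 * 1000 = 422.1 mtex

422.1 mtex


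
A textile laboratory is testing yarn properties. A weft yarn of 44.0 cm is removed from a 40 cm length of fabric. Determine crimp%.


Formula: Crimp% = ((L_yarn - L_fabric) / L_fabric) * 100
Step 1: Extension = 44.0 - 40 = 4.0 cm
Step 2: Crimp% = (4.0 / 40) * 100
Step 3: Crimp% = 0.1 * 100 = 10.0%

10.0%


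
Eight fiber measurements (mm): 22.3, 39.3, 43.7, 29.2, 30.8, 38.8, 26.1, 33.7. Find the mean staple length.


Formula: Mean = sum of lengths / count
Sum = 22.3 + 39.3 + 43.7 + 29.2 + 30.8 + 38.8 + 26.1 + 33.7
Sum = 263.9 mm
Mean = 263.9 / 8 = 32.99 mm

32.99 mm


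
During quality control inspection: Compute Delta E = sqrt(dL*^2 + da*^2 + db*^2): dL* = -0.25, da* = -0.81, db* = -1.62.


Formula: Delta E = sqrt(dL*^2 + da*^2 + db*^2)
Step 1: dL*^2 = (-0.25)^2 = 0.0625
Step 2: da*^2 = (-0.81)^2 = 0.6561
Step 3: db*^2 = (-1.62)^2 = 2.6244
Step 4: Sum = 0.0625 + 0.6561 + 2.6244 = 3.343
Step 5: Delta E = sqrt(3.343) = 1.83

1.83 Delta E


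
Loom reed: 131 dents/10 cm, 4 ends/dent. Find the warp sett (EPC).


Formula: EPC = (dents per 10 cm * ends per dent) / 10
Step 1: Total ends per 10 cm = 131 * 4 = 524
Step 2: EPC = 524 / 10 = 52.4 ends/cm

52.4 ends/cm


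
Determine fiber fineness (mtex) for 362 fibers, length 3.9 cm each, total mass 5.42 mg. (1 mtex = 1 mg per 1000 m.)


Formula: fineness (mtex) = mass (mg) / total length (km) = (mass_mg / total_length_m) * 1000
Step 1: Convert fiber length: 3.9 cm = 0.039 m
Step 2: Total fiber length = 362 * 0.039 = 14.118 m
Step 3: Linear density = 5.42 mg / 14.118 m = 0.3839 mg/m
Step 4: fineness = 0.3839 * 1000 = 383.9 mtex

383.9 mtex


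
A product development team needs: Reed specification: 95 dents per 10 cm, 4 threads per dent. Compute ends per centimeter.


Formula: EPC = (dents per 10 cm * ends per dent) / 10
Step 1: Total ends per 10 cm = 95 * 4 = 380
Step 2: EPC = 380 / 10 = 38.0 ends/cm

38.0 ends/cm


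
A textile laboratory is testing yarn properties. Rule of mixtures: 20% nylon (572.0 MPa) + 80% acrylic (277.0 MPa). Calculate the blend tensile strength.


Formula: Blend property = (fraction_A * property_A) + (fraction_B * property_B)
Step 1: Contribution A = 20/100 * 572.0 MPa = 114.4 MPa
Step 2: Contribution B = 80/100 * 277.0 MPa = 221.6 MPa
Step 3: Blend tensile strength = 114.4 + 221.6 = 336.0 MPa

336.0 MPa


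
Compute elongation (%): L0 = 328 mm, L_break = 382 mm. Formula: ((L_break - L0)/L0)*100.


Formula: Elongation (%) = ((L_break - L0) / L0) * 100
Step 1: Extension = 382 - 328 = 54 mm
Step 2: Elongation = (54 / 328) * 100
Step 3: Elongation = 0.164634 * 100 = 16.4634% ≈ 16.5%

16.5%


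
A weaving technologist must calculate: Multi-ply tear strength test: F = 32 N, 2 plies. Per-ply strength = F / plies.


Formula: Per-ply strength = Total force / Number of plies
Per-ply = 32 N / 2
Per-ply = 16 N

16 N


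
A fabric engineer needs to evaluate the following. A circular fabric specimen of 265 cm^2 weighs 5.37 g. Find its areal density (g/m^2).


Formula: GSM = mass_g / area_m2
Step 1: Convert area: 265 cm^2 = 265 / 10000 = 0.0265 m^2
Step 2: GSM = 5.37 g / 0.0265 m^2 = 202.6 g/m^2

202.6 g/m^2


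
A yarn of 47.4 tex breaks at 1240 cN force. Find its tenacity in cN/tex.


Formula: Tenacity = Breaking force / Linear density
Tenacity = 1240 cN / 47.4 tex
Tenacity = 26.16 cN/tex

26.16 cN/tex


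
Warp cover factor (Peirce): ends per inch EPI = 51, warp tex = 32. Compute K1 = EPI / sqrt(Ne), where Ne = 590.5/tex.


Formula: K1 = EPI / sqrt(Ne), with Ne = 590.5 / tex_warp
Step 1: Ne = 590.5 / 32 = 18.453
Step 2: sqrt(Ne) = sqrt(18.453) = 4.2957
Step 3: K1 = 51 / 4.2957 = 11.9

11.9


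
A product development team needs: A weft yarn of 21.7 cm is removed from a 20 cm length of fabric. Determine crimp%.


Formula: Crimp% = ((L_yarn - L_fabric) / L_fabric) * 100
Step 1: Extension = 21.7 - 20 = 1.7 cm
Step 2: Crimp% = (1.7 / 20) * 100
Step 3: Crimp% = 0.085 * 100 = 8.5%

8.5%


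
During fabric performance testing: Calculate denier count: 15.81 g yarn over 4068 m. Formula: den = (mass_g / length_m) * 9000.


Formula: den = (mass_g / length_m) * 9000
Substituting: den = (15.81 / 4068) * 9000
Intermediate: 15.81 / 4068 = 0.00388643 g/m
den = 0.00388643 * 9000 = 35.0 denier

35.0 denier


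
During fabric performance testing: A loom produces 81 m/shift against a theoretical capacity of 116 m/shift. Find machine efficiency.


Formula: Efficiency% = (Actual output / Theoretical output) * 100
Efficiency% = (81 / 116) * 100
Efficiency% = 0.698276 * 100 = 69.8276% ≈ 69.8%

69.8%


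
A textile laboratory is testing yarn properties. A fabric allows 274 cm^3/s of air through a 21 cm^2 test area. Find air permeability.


Formula: Air Permeability = Airflow / Test Area
AP = 274 cm^3/s / 21 cm^2
AP = 13.0 cm^3/s/cm^2

13.0 cm^3/s/cm^2


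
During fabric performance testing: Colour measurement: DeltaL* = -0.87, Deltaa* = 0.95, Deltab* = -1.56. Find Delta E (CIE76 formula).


Formula: Delta E = sqrt(dL*^2 + da*^2 + db*^2)
Step 1: dL*^2 = (-0.87)^2 = 0.7569
Step 2: da*^2 = 0.95^2 = 0.9025
Step 3: db*^2 = (-1.56)^2 = 2.4336
Step 4: Sum = 0.7569 + 0.9025 + 2.4336 = 4.093
Step 5: Delta E = sqrt(4.093) = 2.02

2.02 Delta E


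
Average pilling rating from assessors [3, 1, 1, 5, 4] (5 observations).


Formula: Mean = sum / count
Sum = 3 + 1 + 1 + 5 + 4 = 14
Mean = 14 / 5 = 2.8

2.8


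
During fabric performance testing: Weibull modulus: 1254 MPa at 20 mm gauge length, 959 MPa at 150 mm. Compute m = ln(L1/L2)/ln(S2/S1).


Formula: m = ln(L1/L2) / ln(S2/S1)
Step 1: ln(L1/L2) = ln(20/150) = -2.01490
Step 2: S2/S1 = 959/1254 = 0.76475
Step 3: ln(S2/S1) = ln(0.76475) = -0.26821
Step 4: m = -2.01490 / -0.26821 = 7.51

7.51 (Weibull m)


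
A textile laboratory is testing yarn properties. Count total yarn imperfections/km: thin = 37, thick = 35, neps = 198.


Formula: Total = thin places + thick places + neps
Total = 37 + 35 + 198
Total = 270 imperfections/km

270 imperfections/km


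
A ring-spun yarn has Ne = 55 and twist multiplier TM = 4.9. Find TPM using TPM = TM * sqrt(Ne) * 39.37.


Formula: TPM = TM * sqrt(Ne) * 39.37
Step 1: sqrt(Ne) = sqrt(55) = 7.4162
Step 2: TM * sqrt(Ne) = 4.9 * 7.4162 = 36.3394
Step 3: TPM = 36.3394 * 39.37 = 1431 twists/m

1431 twists/m


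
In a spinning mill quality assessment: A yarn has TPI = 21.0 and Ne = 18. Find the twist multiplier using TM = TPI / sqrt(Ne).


Formula: TM = TPI / sqrt(Ne)
Step 1: sqrt(Ne) = sqrt(18) = 4.2426
Step 2: TM = 21.0 / 4.2426 = 4.95

4.95 TM


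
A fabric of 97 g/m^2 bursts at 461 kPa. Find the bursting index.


Formula: Bursting Index = Bursting Strength / Fabric GSM
BI = 461 kPa / 97 g/m^2
BI = 4.753 kPa/(g/m^2)

4.753 kPa/(g/m^2)


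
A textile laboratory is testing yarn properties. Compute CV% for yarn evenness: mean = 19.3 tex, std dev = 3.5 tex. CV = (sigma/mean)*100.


Formula: CV% = (standard deviation / mean) * 100
Step 1: Ratio = 3.5 / 19.3 = 0.181347
Step 2: CV% = 0.181347 * 100 = 18.1347% ≈ 18.1%

18.1%


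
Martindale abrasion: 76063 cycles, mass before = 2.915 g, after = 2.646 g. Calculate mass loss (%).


Formula: Mass loss% = ((m_before - m_after) / m_before) * 100
Step 1: Mass loss = 2.915 - 2.646 = 0.269 g
Step 2: Ratio = 0.269 / 2.915 = 0.0922813
Step 3: Mass loss% = 0.0922813 * 100 = 9.22813% ≈ 9.23%

9.23%


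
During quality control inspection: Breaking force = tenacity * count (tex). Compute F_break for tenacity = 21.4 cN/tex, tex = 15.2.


Formula: Breaking force = Tenacity * Linear density
F = 21.4 cN/tex * 15.2 tex
F = 325.28 cN

325.28 cN


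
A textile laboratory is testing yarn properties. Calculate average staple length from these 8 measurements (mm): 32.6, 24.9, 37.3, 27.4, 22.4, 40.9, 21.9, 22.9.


Formula: Mean = sum of lengths / count
Sum = 32.6 + 24.9 + 37.3 + 27.4 + 22.4 + 40.9 + 21.9 + 22.9
Sum = 230.3 mm
Mean = 230.3 / 8 = 28.79 mm

28.79 mm


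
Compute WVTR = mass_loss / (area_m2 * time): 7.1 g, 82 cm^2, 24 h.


Formula: WVTR = mass_loss / (area * time)
Step 1: Convert area: 82 cm^2 = 0.0082 m^2
Step 2: WVTR = 7.1 g / (0.0082 m^2 * 24 h)
Step 3: WVTR = 7.1 / 0.1968 = 36.1 g/m^2/h

36.1 g/m^2/h


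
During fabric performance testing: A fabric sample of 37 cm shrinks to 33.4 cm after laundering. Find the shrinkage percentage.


Formula: Shrinkage% = ((L_before - L_after) / L_before) * 100
Step 1: Shrinkage = 37 - 33.4 = 3.6 cm
Step 2: Shrinkage% = (3.6 / 37) * 100
Step 3: Shrinkage% = 0.097297 * 100 = 9.7297% ≈ 9.7%

9.7%


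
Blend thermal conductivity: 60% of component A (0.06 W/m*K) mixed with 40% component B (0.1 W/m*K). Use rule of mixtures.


Formula: Blend property = (fraction_A * property_A) + (fraction_B * property_B)
Step 1: Contribution A = 60/100 * 0.06 W/m*K = 0.036 W/m*K
Step 2: Contribution B = 40/100 * 0.1 W/m*K = 0.04 W/m*K
Step 3: Blend thermal conductivity = 0.036 + 0.04 = 0.076 W/m*K

0.076 W/m*K


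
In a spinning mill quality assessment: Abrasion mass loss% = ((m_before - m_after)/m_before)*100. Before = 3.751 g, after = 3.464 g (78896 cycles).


Formula: Mass loss% = ((m_before - m_after) / m_before) * 100
Step 1: Mass loss = 3.751 - 3.464 = 0.287 g
Step 2: Ratio = 0.287 / 3.751 = 0.0765129
Step 3: Mass loss% = 0.0765129 * 100 = 7.65129% ≈ 7.65%

7.65%


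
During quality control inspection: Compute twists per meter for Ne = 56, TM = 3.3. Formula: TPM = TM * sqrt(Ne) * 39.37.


Formula: TPM = TM * sqrt(Ne) * 39.37
Step 1: sqrt(Ne) = sqrt(56) = 7.4833
Step 2: TM * sqrt(Ne) = 3.3 * 7.4833 = 24.6949
Step 3: TPM = 24.6949 * 39.37 = 972 twists/m

972 twists/m


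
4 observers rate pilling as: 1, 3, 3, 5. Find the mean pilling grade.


Formula: Mean = sum / count
Sum = 1 + 3 + 3 + 5 = 12
Mean = 12 / 4 = 3.0

3.0


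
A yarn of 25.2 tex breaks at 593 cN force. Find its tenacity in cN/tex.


Formula: Tenacity = Breaking force / Linear density
Tenacity = 593 cN / 25.2 tex
Tenacity = 23.53 cN/tex

23.53 cN/tex


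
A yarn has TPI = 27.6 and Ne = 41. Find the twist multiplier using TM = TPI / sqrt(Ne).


Formula: TM = TPI / sqrt(Ne)
Step 1: sqrt(Ne) = sqrt(41) = 6.4031
Step 2: TM = 27.6 / 6.4031 = 4.31

4.31 TM


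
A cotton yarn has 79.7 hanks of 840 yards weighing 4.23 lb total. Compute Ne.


Formula: Ne = hanks / mass_lb
Substituting: Ne = 79.7 / 4.23
Ne = 18.8

18.8 Ne


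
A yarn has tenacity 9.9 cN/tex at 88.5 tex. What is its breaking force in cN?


Formula: Breaking force = Tenacity * Linear density
F = 9.9 cN/tex * 88.5 tex
F = 876.15 cN

876.15 cN


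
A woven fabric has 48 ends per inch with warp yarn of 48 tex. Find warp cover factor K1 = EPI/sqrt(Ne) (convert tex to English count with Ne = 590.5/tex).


Formula: K1 = EPI / sqrt(Ne), with Ne = 590.5 / tex_warp
Step 1: Ne = 590.5 / 48 = 12.302
Step 2: sqrt(Ne) = sqrt(12.302) = 3.5074
Step 3: K1 = 48 / 3.5074 = 13.7

13.7


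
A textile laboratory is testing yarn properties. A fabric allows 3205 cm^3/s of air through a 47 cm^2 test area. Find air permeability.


Formula: Air Permeability = Airflow / Test Area
AP = 3205 cm^3/s / 47 cm^2
AP = 68.2 cm^3/s/cm^2

68.2 cm^3/s/cm^2


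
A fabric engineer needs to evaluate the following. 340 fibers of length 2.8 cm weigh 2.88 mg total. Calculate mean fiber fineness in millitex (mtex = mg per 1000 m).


Formula: fineness (mtex) = mass (mg) / total length (km) = (mass_mg / total_length_m) * 1000
Step 1: Convert fiber length: 2.8 cm = 0.028 m
Step 2: Total fiber length = 340 * 0.028 = 9.52 m
Step 3: Linear density = 2.88 mg / 9.52 m = 0.3025 mg/m
Step 4: fineness = 0.3025 * 1000 = 302.5 mtex

302.5 mtex


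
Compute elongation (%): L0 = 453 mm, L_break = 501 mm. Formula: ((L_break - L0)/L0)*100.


Formula: Elongation (%) = ((L_break - L0) / L0) * 100
Step 1: Extension = 501 - 453 = 48 mm
Step 2: Elongation = (48 / 453) * 100
Step 3: Elongation = 0.10596 * 100 = 10.596% ≈ 10.6%

10.6%


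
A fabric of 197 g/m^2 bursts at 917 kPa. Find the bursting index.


Formula: Bursting Index = Bursting Strength / Fabric GSM
BI = 917 kPa / 197 g/m^2
BI = 4.655 kPa/(g/m^2)

4.655 kPa/(g/m^2)


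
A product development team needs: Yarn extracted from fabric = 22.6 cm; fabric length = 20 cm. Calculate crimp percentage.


Formula: Crimp% = ((L_yarn - L_fabric) / L_fabric) * 100
Step 1: Extension = 22.6 - 20 = 2.6 cm
Step 2: Crimp% = (2.6 / 20) * 100
Step 3: Crimp% = 0.13 * 100 = 13.0%

13.0%


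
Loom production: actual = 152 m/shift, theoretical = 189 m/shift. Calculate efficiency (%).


Formula: Efficiency% = (Actual output / Theoretical output) * 100
Efficiency% = (152 / 189) * 100
Efficiency% = 0.804233 * 100 = 80.4233% ≈ 80.4%

80.4%


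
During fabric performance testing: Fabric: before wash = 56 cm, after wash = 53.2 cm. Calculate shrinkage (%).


Formula: Shrinkage% = ((L_before - L_after) / L_before) * 100
Step 1: Shrinkage = 56 - 53.2 = 2.8 cm
Step 2: Shrinkage% = (2.8 / 56) * 100
Step 3: Shrinkage% = 0.05 * 100 = 5.0%

5.0%


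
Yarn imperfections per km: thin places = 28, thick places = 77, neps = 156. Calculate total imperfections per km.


Formula: Total = thin places + thick places + neps
Total = 28 + 77 + 156
Total = 261 imperfections/km

261 imperfections/km


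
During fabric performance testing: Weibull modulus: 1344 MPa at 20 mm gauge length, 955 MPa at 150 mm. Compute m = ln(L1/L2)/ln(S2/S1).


Formula: m = ln(L1/L2) / ln(S2/S1)
Step 1: ln(L1/L2) = ln(20/150) = -2.01490
Step 2: S2/S1 = 955/1344 = 0.71057
Step 3: ln(S2/S1) = ln(0.71057) = -0.34169
Step 4: m = -2.01490 / -0.34169 = 5.90

5.90 (Weibull m)


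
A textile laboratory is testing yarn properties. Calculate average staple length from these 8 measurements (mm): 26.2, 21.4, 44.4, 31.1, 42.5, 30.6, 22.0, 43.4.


Formula: Mean = sum of lengths / count
Sum = 26.2 + 21.4 + 44.4 + 31.1 + 42.5 + 30.6 + 22.0 + 43.4
Sum = 261.6 mm
Mean = 261.6 / 8 = 32.70 mm

32.70 mm


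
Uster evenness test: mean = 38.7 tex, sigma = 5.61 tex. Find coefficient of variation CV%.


Formula: CV% = (standard deviation / mean) * 100
Step 1: Ratio = 5.61 / 38.7 = 0.144961
Step 2: CV% = 0.144961 * 100 = 14.4961% ≈ 14.5%

14.5%


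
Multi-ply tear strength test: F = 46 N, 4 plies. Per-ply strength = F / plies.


Formula: Per-ply strength = Total force / Number of plies
Per-ply = 46 N / 4
Per-ply = 11.5 N

11.5 N


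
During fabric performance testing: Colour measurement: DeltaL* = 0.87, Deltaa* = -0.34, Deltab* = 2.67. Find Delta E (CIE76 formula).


Formula: Delta E = sqrt(dL*^2 + da*^2 + db*^2)
Step 1: dL*^2 = 0.87^2 = 0.7569
Step 2: da*^2 = (-0.34)^2 = 0.1156
Step 3: db*^2 = 2.67^2 = 7.1289
Step 4: Sum = 0.7569 + 0.1156 + 7.1289 = 8.0014
Step 5: Delta E = sqrt(8.0014) = 2.83

2.83 Delta E


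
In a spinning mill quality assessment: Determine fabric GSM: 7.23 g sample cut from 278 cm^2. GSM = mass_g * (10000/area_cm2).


Formula: GSM = mass_g / area_m2
Step 1: Convert area: 278 cm^2 = 278 / 10000 = 0.0278 m^2
Step 2: GSM = 7.23 g / 0.0278 m^2 = 260.1 g/m^2

260.1 g/m^2


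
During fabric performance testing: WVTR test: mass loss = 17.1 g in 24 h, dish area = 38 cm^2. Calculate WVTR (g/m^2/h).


Formula: WVTR = mass_loss / (area * time)
Step 1: Convert area: 38 cm^2 = 0.0038 m^2
Step 2: WVTR = 17.1 g / (0.0038 m^2 * 24 h)
Step 3: WVTR = 17.1 / 0.0912 = 187.5 g/m^2/h

187.5 g/m^2/h


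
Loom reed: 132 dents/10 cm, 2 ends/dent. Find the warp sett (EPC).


Formula: EPC = (dents per 10 cm * ends per dent) / 10
Step 1: Total ends per 10 cm = 132 * 2 = 264
Step 2: EPC = 264 / 10 = 26.4 ends/cm

26.4 ends/cm


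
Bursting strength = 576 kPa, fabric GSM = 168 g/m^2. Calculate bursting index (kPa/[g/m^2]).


Formula: Bursting Index = Bursting Strength / Fabric GSM
BI = 576 kPa / 168 g/m^2
BI = 3.429 kPa/(g/m^2)

3.429 kPa/(g/m^2)


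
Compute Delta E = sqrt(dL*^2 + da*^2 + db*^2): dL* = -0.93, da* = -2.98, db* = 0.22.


Formula: Delta E = sqrt(dL*^2 + da*^2 + db*^2)
Step 1: dL*^2 = (-0.93)^2 = 0.8649
Step 2: da*^2 = (-2.98)^2 = 8.8804
Step 3: db*^2 = 0.22^2 = 0.0484
Step 4: Sum = 0.8649 + 8.8804 + 0.0484 = 9.7937
Step 5: Delta E = sqrt(9.7937) = 3.13

3.13 Delta E


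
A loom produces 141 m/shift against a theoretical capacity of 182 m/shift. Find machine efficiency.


Formula: Efficiency% = (Actual output / Theoretical output) * 100
Efficiency% = (141 / 182) * 100
Efficiency% = 0.774725 * 100 = 77.4725% ≈ 77.5%

77.5%


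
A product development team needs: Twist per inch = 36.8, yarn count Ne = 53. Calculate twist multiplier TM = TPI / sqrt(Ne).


Formula: TM = TPI / sqrt(Ne)
Step 1: sqrt(Ne) = sqrt(53) = 7.2801
Step 2: TM = 36.8 / 7.2801 = 5.05

5.05 TM


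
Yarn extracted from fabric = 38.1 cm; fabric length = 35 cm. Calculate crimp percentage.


Formula: Crimp% = ((L_yarn - L_fabric) / L_fabric) * 100
Step 1: Extension = 38.1 - 35 = 3.1 cm
Step 2: Crimp% = (3.1 / 35) * 100
Step 3: Crimp% = 0.088571 * 100 = 8.8571% ≈ 8.9%

8.9%


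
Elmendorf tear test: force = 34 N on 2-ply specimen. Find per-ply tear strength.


Formula: Per-ply strength = Total force / Number of plies
Per-ply = 34 N / 2
Per-ply = 17 N

17 N


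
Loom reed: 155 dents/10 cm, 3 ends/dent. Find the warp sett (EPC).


Formula: EPC = (dents per 10 cm * ends per dent) / 10
Step 1: Total ends per 10 cm = 155 * 3 = 465
Step 2: EPC = 465 / 10 = 46.5 ends/cm

46.5 ends/cm


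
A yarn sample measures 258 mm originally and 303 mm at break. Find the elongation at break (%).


Formula: Elongation (%) = ((L_break - L0) / L0) * 100
Step 1: Extension = 303 - 258 = 45 mm
Step 2: Elongation = (45 / 258) * 100
Step 3: Elongation = 0.174419 * 100 = 17.4419% ≈ 17.4%

17.4%


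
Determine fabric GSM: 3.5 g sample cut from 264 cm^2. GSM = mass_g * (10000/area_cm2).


Formula: GSM = mass_g / area_m2
Step 1: Convert area: 264 cm^2 = 264 / 10000 = 0.0264 m^2
Step 2: GSM = 3.5 g / 0.0264 m^2 = 132.6 g/m^2

132.6 g/m^2


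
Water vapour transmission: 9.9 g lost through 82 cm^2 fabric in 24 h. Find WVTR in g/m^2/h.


Formula: WVTR = mass_loss / (area * time)
Step 1: Convert area: 82 cm^2 = 0.0082 m^2
Step 2: WVTR = 9.9 g / (0.0082 m^2 * 24 h)
Step 3: WVTR = 9.9 / 0.1968 = 50.3 g/m^2/h

50.3 g/m^2/h


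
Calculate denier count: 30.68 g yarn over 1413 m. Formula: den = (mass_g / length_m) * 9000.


Formula: den = (mass_g / length_m) * 9000
Substituting: den = (30.68 / 1413) * 9000
Intermediate: 30.68 / 1413 = 0.02171267 g/m
den = 0.02171267 * 9000 = 195.4 denier

195.4 denier


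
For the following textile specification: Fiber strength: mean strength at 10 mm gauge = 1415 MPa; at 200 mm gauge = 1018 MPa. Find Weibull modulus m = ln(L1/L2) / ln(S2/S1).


Formula: m = ln(L1/L2) / ln(S2/S1)
Step 1: ln(L1/L2) = ln(10/200) = -2.99573
Step 2: S2/S1 = 1018/1415 = 0.71943
Step 3: ln(S2/S1) = ln(0.71943) = -0.32930
Step 4: m = -2.99573 / -0.32930 = 9.10

9.10 (Weibull m)


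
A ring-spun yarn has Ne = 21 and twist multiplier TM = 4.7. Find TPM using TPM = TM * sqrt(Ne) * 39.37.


Formula: TPM = TM * sqrt(Ne) * 39.37
Step 1: sqrt(Ne) = sqrt(21) = 4.5826
Step 2: TM * sqrt(Ne) = 4.7 * 4.5826 = 21.5382
Step 3: TPM = 21.5382 * 39.37 = 848 twists/m

848 twists/m


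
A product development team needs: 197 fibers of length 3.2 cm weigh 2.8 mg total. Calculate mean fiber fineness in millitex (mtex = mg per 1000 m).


Formula: fineness (mtex) = mass (mg) / total length (km) = (mass_mg / total_length_m) * 1000
Step 1: Convert fiber length: 3.2 cm = 0.032 m
Step 2: Total fiber length = 197 * 0.032 = 6.304 m
Step 3: Linear density = 2.8 mg / 6.304 m = 0.4442 mg/m
Step 4: fineness = 0.4442 * 1000 = 444.2 mtex

444.2 mtex


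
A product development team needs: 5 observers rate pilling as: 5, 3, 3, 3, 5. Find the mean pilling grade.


Formula: Mean = sum / count
Sum = 5 + 3 + 3 + 3 + 5 = 19
Mean = 19 / 5 = 3.8

3.8


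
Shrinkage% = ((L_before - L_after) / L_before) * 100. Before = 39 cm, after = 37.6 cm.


Formula: Shrinkage% = ((L_before - L_after) / L_before) * 100
Step 1: Shrinkage = 39 - 37.6 = 1.4 cm
Step 2: Shrinkage% = (1.4 / 39) * 100
Step 3: Shrinkage% = 0.035897 * 100 = 3.5897% ≈ 3.6%

3.6%


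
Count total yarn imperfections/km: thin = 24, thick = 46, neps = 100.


Formula: Total = thin places + thick places + neps
Total = 24 + 46 + 100
Total = 170 imperfections/km

170 imperfections/km
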